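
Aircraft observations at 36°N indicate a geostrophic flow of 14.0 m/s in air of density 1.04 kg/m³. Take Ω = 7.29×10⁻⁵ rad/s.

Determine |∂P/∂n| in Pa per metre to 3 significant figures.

Coriolis parameter at 36°N:
f = 2Ω sin φ = 2 × 7.29×10⁻⁵ × sin 36° = 8.57×10⁻⁵ s⁻¹
Geostrophic balance rearranged: |∂P/∂n| = f ρ V_g
|∂P/∂n| = 8.57×10⁻⁵ × 1.04 × 14.0 = 1.25×10⁻³ Pa/m

1.25×10⁻³ Pa/m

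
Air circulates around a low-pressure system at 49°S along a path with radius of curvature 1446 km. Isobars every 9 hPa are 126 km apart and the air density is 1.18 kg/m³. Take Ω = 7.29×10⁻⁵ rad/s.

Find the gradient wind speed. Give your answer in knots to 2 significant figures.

84 knots

Coriolis parameter at 49°S:
f = 2Ω sin φ = 2 × 7.29×10⁻⁵ × sin 49° = 1.10×10⁻⁴ s⁻¹
Pressure gradient: |∂P/∂n| = 900 Pa / 126000 m = 7.14×10⁻³ Pa/m
Geostrophic speed: V_g = |∂P/∂n|/(fρ) = 7.14×10⁻³/(1.10×10⁻⁴ × 1.18) = 55.0 m/s
Around a low, centrifugal force acts outward with Coriolis, so pressure-gradient force balances both:
(1/ρ)|∂P/∂n| = fV + V²/R  →  V² + fR·V − fR·V_g = 0
With fR = 1.10×10⁻⁴ × 1446×10³ m = 159 m/s:
V = [−fR + √((fR)² + 4 fR V_g)]/2 = [−159 + √(159² + 4×159×55)]/2 = 43.3 m/s
Subgeostrophic (V < V_g = 55 m/s), as expected around a low.
Converting: 43.3 m/s × 1.944 = 84 knots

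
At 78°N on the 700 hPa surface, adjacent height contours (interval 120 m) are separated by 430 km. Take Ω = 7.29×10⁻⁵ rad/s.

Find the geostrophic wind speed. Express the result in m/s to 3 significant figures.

19.2 m/s

Coriolis parameter at 78°N:
f = 2Ω sin φ = 2 × 7.29×10⁻⁵ × sin 78° = 1.43×10⁻⁴ s⁻¹
Height gradient: |∂Z/∂n| = 120 m / 430000 m = 2.79×10⁻⁴
On a pressure surface, geostrophic balance gives V_g = (g/f)|∂Z/∂n|:
V_g = 9.81 × 2.79×10⁻⁴ / 1.43×10⁻⁴ = 19.2 m/s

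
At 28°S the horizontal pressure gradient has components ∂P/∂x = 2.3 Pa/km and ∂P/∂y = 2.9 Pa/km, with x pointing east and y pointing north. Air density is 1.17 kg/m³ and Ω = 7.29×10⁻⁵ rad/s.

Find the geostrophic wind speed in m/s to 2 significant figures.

46 m/s

Coriolis parameter at 28°S:
f = 2Ω sin φ = 2 × 7.29×10⁻⁵ × sin 28° = 6.84×10⁻⁵ s⁻¹
In the Southern Hemisphere f is negative: f = −6.84×10⁻⁵ s⁻¹.
Component geostrophic relations (x east, y north):
u_g = −(1/(fρ)) ∂P/∂y,  v_g = (1/(fρ)) ∂P/∂x
u_g = −(2.9×10⁻³)/(−6.84×10⁻⁵ × 1.17) = 36.2 m/s;  v_g = (2.3×10⁻³)/(−6.84×10⁻⁵ × 1.17) = −28.7 m/s
|V_g| = √(u_g² + v_g²) = 46.2 m/s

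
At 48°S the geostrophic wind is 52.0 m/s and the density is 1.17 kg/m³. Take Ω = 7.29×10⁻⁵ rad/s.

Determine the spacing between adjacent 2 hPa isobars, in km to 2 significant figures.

30 km

Coriolis parameter at 48°S:
f = 2Ω sin φ = 2 × 7.29×10⁻⁵ × sin 48° = 1.08×10⁻⁴ s⁻¹
Geostrophic balance rearranged: |∂P/∂n| = f ρ V_g
|∂P/∂n| = 1.08×10⁻⁴ × 1.17 × 52.0 = 6.59×10⁻³ Pa/m
Isobar spacing: Δn = ΔP/|∂P/∂n| = 200 Pa / 6.59×10⁻³ Pa/m = 30340 m ≈ 30 km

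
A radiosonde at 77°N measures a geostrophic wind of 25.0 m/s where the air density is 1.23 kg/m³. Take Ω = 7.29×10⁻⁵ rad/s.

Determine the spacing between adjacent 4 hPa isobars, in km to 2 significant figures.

92 km

Coriolis parameter at 77°N:
f = 2Ω sin φ = 2 × 7.29×10⁻⁵ × sin 77° = 1.42×10⁻⁴ s⁻¹
Geostrophic balance rearranged: |∂P/∂n| = f ρ V_g
|∂P/∂n| = 1.42×10⁻⁴ × 1.23 × 25.0 = 4.37×10⁻³ Pa/m
Isobar spacing: Δn = ΔP/|∂P/∂n| = 400 Pa / 4.37×10⁻³ Pa/m = 91566 m ≈ 92 km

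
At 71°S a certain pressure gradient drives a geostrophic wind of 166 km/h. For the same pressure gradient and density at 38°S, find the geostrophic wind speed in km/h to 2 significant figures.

With the same pressure gradient and density, V_g ∝ 1/f ∝ 1/sin φ.
V₂ = V₁ · sin φ₁ / sin φ₂ = 166 × sin 71° / sin 38°
V₂ = 166 × 0.9455/0.6157 = 250 km/h

250 km/h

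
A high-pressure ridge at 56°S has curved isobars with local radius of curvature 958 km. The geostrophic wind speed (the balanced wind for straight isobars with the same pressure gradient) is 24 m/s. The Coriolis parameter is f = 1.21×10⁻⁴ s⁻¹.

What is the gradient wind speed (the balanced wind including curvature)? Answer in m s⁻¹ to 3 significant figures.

Around a high, pressure-gradient force acts outward with centrifugal, so Coriolis balances both:
fV = (1/ρ)|∂P/∂n| + V²/R  →  V² − fR·V + fR·V_g = 0
With fR = 1.21×10⁻⁴ × 958×10³ m = 116 m/s:
V = [fR − √((fR)² − 4 fR V_g)]/2 = [116 − √(116² − 4×116×24)]/2 = 33.9 m/s
Supergeostrophic (V > V_g = 24 m/s), as expected around a high.

33.9 m s⁻¹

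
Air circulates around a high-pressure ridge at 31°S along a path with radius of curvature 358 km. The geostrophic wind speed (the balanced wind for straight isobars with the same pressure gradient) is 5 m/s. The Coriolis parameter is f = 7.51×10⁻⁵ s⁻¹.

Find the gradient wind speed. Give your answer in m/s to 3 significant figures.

6.64 m/s

Around a high, pressure-gradient force acts outward with centrifugal, so Coriolis balances both:
fV = (1/ρ)|∂P/∂n| + V²/R  →  V² − fR·V + fR·V_g = 0
With fR = 7.51×10⁻⁵ × 358×10³ m = 26.9 m/s:
V = [fR − √((fR)² − 4 fR V_g)]/2 = [26.9 − √(26.9² − 4×26.9×5)]/2 = 6.64 m/s
Supergeostrophic (V > V_g = 5 m/s), as expected around a high.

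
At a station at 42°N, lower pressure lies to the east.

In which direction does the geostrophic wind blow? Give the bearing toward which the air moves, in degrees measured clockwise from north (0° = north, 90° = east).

180°

The pressure-gradient force points toward the east (bearing 090°).
Geostrophic balance: in the Northern Hemisphere the Coriolis force deflects motion to the right, so the geostrophic wind blows 90° to the right of the pressure-gradient force (low pressure on the left).
Rotating 090° by 90° clockwise gives 180° — the wind blows toward the south.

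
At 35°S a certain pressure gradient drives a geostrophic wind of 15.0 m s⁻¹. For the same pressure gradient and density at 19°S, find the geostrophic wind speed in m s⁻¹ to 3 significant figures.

With the same pressure gradient and density, V_g ∝ 1/f ∝ 1/sin φ.
V₂ = V₁ · sin φ₁ / sin φ₂ = 15.0 × sin 35° / sin 19°
V₂ = 15.0 × 0.5736/0.3256 = 26.4 m s⁻¹

26.4 m s⁻¹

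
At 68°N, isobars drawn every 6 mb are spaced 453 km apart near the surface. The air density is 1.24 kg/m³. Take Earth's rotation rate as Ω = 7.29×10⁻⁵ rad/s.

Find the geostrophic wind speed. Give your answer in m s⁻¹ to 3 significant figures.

7.90 m s⁻¹

Coriolis parameter at 68°N:
f = 2Ω sin φ = 2 × 7.29×10⁻⁵ × sin 68° = 1.35×10⁻⁴ s⁻¹
Pressure gradient: |∂P/∂n| = 600 Pa / 453000 m = 1.32×10⁻³ Pa/m
Geostrophic balance (pressure-gradient force = Coriolis force):
V_g = (1/(fρ)) |∂P/∂n| = 1.32×10⁻³ / (1.35×10⁻⁴ × 1.24) = 7.90 m/s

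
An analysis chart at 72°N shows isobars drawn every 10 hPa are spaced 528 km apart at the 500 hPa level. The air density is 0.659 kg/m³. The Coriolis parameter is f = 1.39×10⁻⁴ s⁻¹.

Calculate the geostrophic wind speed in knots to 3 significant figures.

40.2 knots

Pressure gradient: |∂P/∂n| = 1000 Pa / 528000 m = 1.89×10⁻³ Pa/m
Geostrophic balance (pressure-gradient force = Coriolis force):
V_g = (1/(fρ)) |∂P/∂n| = 1.89×10⁻³ / (1.39×10⁻⁴ × 0.659) = 20.7 m/s
Converting: 20.7 m/s × 1.944 = 40.2 knots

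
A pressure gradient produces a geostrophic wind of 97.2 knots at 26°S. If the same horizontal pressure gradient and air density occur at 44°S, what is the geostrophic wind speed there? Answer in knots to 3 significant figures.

61.3 knots

With the same pressure gradient and density, V_g ∝ 1/f ∝ 1/sin φ.
V₂ = V₁ · sin φ₁ / sin φ₂ = 97.2 × sin 26° / sin 44°
V₂ = 97.2 × 0.4384/0.6947 = 61.3 knots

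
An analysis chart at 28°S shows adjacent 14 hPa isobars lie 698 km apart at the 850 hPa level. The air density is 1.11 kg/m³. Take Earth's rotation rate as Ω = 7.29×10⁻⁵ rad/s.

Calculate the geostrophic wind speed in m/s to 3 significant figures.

26.4 m/s

Coriolis parameter at 28°S:
f = 2Ω sin φ = 2 × 7.29×10⁻⁵ × sin 28° = 6.84×10⁻⁵ s⁻¹
Pressure gradient: |∂P/∂n| = 1400 Pa / 698000 m = 2.01×10⁻³ Pa/m
Geostrophic balance (pressure-gradient force = Coriolis force):
V_g = (1/(fρ)) |∂P/∂n| = 2.01×10⁻³ / (6.84×10⁻⁵ × 1.11) = 26.4 m/s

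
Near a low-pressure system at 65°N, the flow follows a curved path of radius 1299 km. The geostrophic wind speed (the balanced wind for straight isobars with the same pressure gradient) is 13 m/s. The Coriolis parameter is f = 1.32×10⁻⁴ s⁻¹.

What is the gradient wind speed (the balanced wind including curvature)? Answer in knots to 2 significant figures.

24 knots

Around a low, centrifugal force acts outward with Coriolis, so pressure-gradient force balances both:
(1/ρ)|∂P/∂n| = fV + V²/R  →  V² + fR·V − fR·V_g = 0
With fR = 1.32×10⁻⁴ × 1299×10³ m = 171 m/s:
V = [−fR + √((fR)² + 4 fR V_g)]/2 = [−171 + √(171² + 4×171×13)]/2 = 12.1 m/s
Subgeostrophic (V < V_g = 13 m/s), as expected around a low.
Converting: 12.1 m/s × 1.944 = 24 knots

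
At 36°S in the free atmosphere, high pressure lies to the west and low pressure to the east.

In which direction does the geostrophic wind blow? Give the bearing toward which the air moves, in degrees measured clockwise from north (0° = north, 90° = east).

000°

The pressure-gradient force points toward the east (bearing 090°).
Geostrophic balance: in the Southern Hemisphere the Coriolis force deflects motion to the left, so the geostrophic wind blows 90° to the left of the pressure-gradient force (low pressure on the right).
Rotating 090° by 90° counterclockwise gives 000° — the wind blows toward the north.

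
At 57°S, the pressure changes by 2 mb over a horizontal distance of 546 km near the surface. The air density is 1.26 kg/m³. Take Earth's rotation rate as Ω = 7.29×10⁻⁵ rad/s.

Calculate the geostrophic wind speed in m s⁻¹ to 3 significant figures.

2.38 m s⁻¹

Coriolis parameter at 57°S:
f = 2Ω sin φ = 2 × 7.29×10⁻⁵ × sin 57° = 1.22×10⁻⁴ s⁻¹
Pressure gradient: |∂P/∂n| = 200 Pa / 546000 m = 3.66×10⁻⁴ Pa/m
Geostrophic balance (pressure-gradient force = Coriolis force):
V_g = (1/(fρ)) |∂P/∂n| = 3.66×10⁻⁴ / (1.22×10⁻⁴ × 1.26) = 2.38 m/s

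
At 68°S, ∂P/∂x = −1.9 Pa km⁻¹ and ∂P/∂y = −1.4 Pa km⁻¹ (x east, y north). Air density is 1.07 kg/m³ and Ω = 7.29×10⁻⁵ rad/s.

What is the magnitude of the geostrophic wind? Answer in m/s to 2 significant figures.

Coriolis parameter at 68°S:
f = 2Ω sin φ = 2 × 7.29×10⁻⁵ × sin 68° = 1.35×10⁻⁴ s⁻¹
In the Southern Hemisphere f is negative: f = −1.35×10⁻⁴ s⁻¹.
Component geostrophic relations (x east, y north):
u_g = −(1/(fρ)) ∂P/∂y,  v_g = (1/(fρ)) ∂P/∂x
u_g = −(−1.4×10⁻³)/(−1.35×10⁻⁴ × 1.07) = −9.68 m/s;  v_g = (−1.9×10⁻³)/(−1.35×10⁻⁴ × 1.07) = 13.1 m/s
|V_g| = √(u_g² + v_g²) = 16.3 m/s

16 m/s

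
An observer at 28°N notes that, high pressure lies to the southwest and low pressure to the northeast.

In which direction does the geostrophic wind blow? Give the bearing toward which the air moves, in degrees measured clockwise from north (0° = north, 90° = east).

The pressure-gradient force points toward the northeast (bearing 045°).
Geostrophic balance: in the Northern Hemisphere the Coriolis force deflects motion to the right, so the geostrophic wind blows 90° to the right of the pressure-gradient force (low pressure on the left).
Rotating 045° by 90° clockwise gives 135° — the wind blows toward the southeast.

135°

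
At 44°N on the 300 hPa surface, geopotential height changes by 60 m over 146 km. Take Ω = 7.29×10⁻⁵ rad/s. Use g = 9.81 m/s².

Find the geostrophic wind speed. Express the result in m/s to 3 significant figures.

39.8 m/s

Coriolis parameter at 44°N:
f = 2Ω sin φ = 2 × 7.29×10⁻⁵ × sin 44° = 1.01×10⁻⁴ s⁻¹
Height gradient: |∂Z/∂n| = 60 m / 146000 m = 4.11×10⁻⁴
On a pressure surface, geostrophic balance gives V_g = (g/f)|∂Z/∂n|:
V_g = 9.81 × 4.11×10⁻⁴ / 1.01×10⁻⁴ = 39.8 m/s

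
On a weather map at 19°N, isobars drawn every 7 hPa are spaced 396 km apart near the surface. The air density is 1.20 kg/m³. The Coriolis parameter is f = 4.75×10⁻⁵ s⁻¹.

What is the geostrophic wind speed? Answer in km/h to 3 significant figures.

112 km/h

Pressure gradient: |∂P/∂n| = 700 Pa / 396000 m = 1.77×10⁻³ Pa/m
Geostrophic balance (pressure-gradient force = Coriolis force):
V_g = (1/(fρ)) |∂P/∂n| = 1.77×10⁻³ / (4.75×10⁻⁵ × 1.20) = 31.0 m/s
Converting: 31.0 m/s × 3.6 = 112 km/h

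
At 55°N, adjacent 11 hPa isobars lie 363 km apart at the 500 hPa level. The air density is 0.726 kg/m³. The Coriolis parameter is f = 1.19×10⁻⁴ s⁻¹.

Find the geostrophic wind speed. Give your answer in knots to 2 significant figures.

68 knots

Pressure gradient: |∂P/∂n| = 1100 Pa / 363000 m = 3.03×10⁻³ Pa/m
Geostrophic balance (pressure-gradient force = Coriolis force):
V_g = (1/(fρ)) |∂P/∂n| = 3.03×10⁻³ / (1.19×10⁻⁴ × 0.726) = 35.1 m/s
Converting: 35.1 m/s × 1.944 = 68 knots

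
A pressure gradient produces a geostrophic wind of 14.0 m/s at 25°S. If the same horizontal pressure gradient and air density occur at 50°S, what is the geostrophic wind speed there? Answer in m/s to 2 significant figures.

With the same pressure gradient and density, V_g ∝ 1/f ∝ 1/sin φ.
V₂ = V₁ · sin φ₁ / sin φ₂ = 14.0 × sin 25° / sin 50°
V₂ = 14.0 × 0.4226/0.7660 = 7.7 m/s

7.7 m/s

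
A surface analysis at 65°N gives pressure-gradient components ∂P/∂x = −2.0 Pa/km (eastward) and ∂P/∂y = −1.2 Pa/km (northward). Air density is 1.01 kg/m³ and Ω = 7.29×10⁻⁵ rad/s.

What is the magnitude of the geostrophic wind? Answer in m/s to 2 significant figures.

17 m/s

Coriolis parameter at 65°N:
f = 2Ω sin φ = 2 × 7.29×10⁻⁵ × sin 65° = 1.32×10⁻⁴ s⁻¹
Component geostrophic relations (x east, y north):
u_g = −(1/(fρ)) ∂P/∂y,  v_g = (1/(fρ)) ∂P/∂x
u_g = −(−1.2×10⁻³)/(1.32×10⁻⁴ × 1.01) = 8.99 m/s;  v_g = (−2.0×10⁻³)/(1.32×10⁻⁴ × 1.01) = −15.0 m/s
|V_g| = √(u_g² + v_g²) = 17.5 m/s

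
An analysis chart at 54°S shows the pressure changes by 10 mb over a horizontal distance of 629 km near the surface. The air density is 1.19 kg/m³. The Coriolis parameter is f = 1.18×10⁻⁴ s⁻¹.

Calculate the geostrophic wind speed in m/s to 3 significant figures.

Pressure gradient: |∂P/∂n| = 1000 Pa / 629000 m = 1.59×10⁻³ Pa/m
Geostrophic balance (pressure-gradient force = Coriolis force):
V_g = (1/(fρ)) |∂P/∂n| = 1.59×10⁻³ / (1.18×10⁻⁴ × 1.19) = 11.3 m/s

11.3 m/s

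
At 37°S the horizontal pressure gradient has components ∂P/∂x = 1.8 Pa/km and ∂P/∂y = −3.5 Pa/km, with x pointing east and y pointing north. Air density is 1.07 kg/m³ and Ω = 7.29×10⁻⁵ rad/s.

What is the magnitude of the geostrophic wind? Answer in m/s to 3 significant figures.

41.9 m/s

Coriolis parameter at 37°S:
f = 2Ω sin φ = 2 × 7.29×10⁻⁵ × sin 37° = 8.77×10⁻⁵ s⁻¹
In the Southern Hemisphere f is negative: f = −8.77×10⁻⁵ s⁻¹.
Component geostrophic relations (x east, y north):
u_g = −(1/(fρ)) ∂P/∂y,  v_g = (1/(fρ)) ∂P/∂x
u_g = −(−3.5×10⁻³)/(−8.77×10⁻⁵ × 1.07) = −37.3 m/s;  v_g = (1.8×10⁻³)/(−8.77×10⁻⁵ × 1.07) = −19.2 m/s
|V_g| = √(u_g² + v_g²) = 41.9 m/s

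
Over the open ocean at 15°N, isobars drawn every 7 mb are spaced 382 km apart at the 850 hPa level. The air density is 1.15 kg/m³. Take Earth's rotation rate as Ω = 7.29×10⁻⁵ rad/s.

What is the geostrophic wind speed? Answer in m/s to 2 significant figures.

42 m/s

Coriolis parameter at 15°N:
f = 2Ω sin φ = 2 × 7.29×10⁻⁵ × sin 15° = 3.77×10⁻⁵ s⁻¹
Pressure gradient: |∂P/∂n| = 700 Pa / 382000 m = 1.83×10⁻³ Pa/m
Geostrophic balance (pressure-gradient force = Coriolis force):
V_g = (1/(fρ)) |∂P/∂n| = 1.83×10⁻³ / (3.77×10⁻⁵ × 1.15) = 42.2 m/s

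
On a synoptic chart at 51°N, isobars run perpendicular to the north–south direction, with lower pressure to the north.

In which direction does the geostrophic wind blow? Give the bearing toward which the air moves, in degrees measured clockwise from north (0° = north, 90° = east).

The pressure-gradient force points toward the north (bearing 000°).
Geostrophic balance: in the Northern Hemisphere the Coriolis force deflects motion to the right, so the geostrophic wind blows 90° to the right of the pressure-gradient force (low pressure on the left).
Rotating 000° by 90° clockwise gives 090° — the wind blows toward the east.

090°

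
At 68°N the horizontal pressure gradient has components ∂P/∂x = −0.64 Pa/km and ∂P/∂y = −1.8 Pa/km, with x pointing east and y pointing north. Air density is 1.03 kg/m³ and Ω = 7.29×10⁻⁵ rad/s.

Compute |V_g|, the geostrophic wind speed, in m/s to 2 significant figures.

Coriolis parameter at 68°N:
f = 2Ω sin φ = 2 × 7.29×10⁻⁵ × sin 68° = 1.35×10⁻⁴ s⁻¹
Component geostrophic relations (x east, y north):
u_g = −(1/(fρ)) ∂P/∂y,  v_g = (1/(fρ)) ∂P/∂x
u_g = −(−1.8×10⁻³)/(1.35×10⁻⁴ × 1.03) = 12.9 m/s;  v_g = (−0.64×10⁻³)/(1.35×10⁻⁴ × 1.03) = −4.60 m/s
|V_g| = √(u_g² + v_g²) = 13.7 m/s

14 m/s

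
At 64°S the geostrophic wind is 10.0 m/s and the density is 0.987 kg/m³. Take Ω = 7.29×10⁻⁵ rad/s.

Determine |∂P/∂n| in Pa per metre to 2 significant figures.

Coriolis parameter at 64°S:
f = 2Ω sin φ = 2 × 7.29×10⁻⁵ × sin 64° = 1.31×10⁻⁴ s⁻¹
Geostrophic balance rearranged: |∂P/∂n| = f ρ V_g
|∂P/∂n| = 1.31×10⁻⁴ × 0.987 × 10.0 = 1.29×10⁻³ Pa/m

1.3×10⁻³ Pa/m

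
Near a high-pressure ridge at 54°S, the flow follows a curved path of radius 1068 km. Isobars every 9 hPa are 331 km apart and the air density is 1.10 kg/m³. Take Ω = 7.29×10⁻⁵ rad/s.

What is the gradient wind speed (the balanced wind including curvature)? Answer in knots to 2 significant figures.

52 knots

Coriolis parameter at 54°S:
f = 2Ω sin φ = 2 × 7.29×10⁻⁵ × sin 54° = 1.18×10⁻⁴ s⁻¹
Pressure gradient: |∂P/∂n| = 900 Pa / 331000 m = 2.72×10⁻³ Pa/m
Geostrophic speed: V_g = |∂P/∂n|/(fρ) = 2.72×10⁻³/(1.18×10⁻⁴ × 1.10) = 21.0 m/s
Around a high, pressure-gradient force acts outward with centrifugal, so Coriolis balances both:
fV = (1/ρ)|∂P/∂n| + V²/R  →  V² − fR·V + fR·V_g = 0
With fR = 1.18×10⁻⁴ × 1068×10³ m = 126 m/s:
V = [fR − √((fR)² − 4 fR V_g)]/2 = [126 − √(126² − 4×126×21)]/2 = 26.6 m/s
Supergeostrophic (V > V_g = 21 m/s), as expected around a high.
Converting: 26.6 m/s × 1.944 = 52 knots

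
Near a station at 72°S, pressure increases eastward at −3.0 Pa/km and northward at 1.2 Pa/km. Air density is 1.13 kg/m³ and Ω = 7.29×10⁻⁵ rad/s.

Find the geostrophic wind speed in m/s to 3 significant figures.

20.6 m/s

Coriolis parameter at 72°S:
f = 2Ω sin φ = 2 × 7.29×10⁻⁵ × sin 72° = 1.39×10⁻⁴ s⁻¹
In the Southern Hemisphere f is negative: f = −1.39×10⁻⁴ s⁻¹.
Component geostrophic relations (x east, y north):
u_g = −(1/(fρ)) ∂P/∂y,  v_g = (1/(fρ)) ∂P/∂x
u_g = −(1.2×10⁻³)/(−1.39×10⁻⁴ × 1.13) = 7.66 m/s;  v_g = (−3.0×10⁻³)/(−1.39×10⁻⁴ × 1.13) = 19.1 m/s
|V_g| = √(u_g² + v_g²) = 20.6 m/s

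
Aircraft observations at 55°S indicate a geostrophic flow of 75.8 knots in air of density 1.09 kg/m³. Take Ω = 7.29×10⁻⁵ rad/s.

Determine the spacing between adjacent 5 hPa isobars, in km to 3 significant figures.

98.5 km

Coriolis parameter at 55°S:
f = 2Ω sin φ = 2 × 7.29×10⁻⁵ × sin 55° = 1.19×10⁻⁴ s⁻¹
Wind speed in SI: 75.8 knots = 39.0 m/s
Geostrophic balance rearranged: |∂P/∂n| = f ρ V_g
|∂P/∂n| = 1.19×10⁻⁴ × 1.09 × 39.0 = 5.08×10⁻³ Pa/m
Isobar spacing: Δn = ΔP/|∂P/∂n| = 500 Pa / 5.08×10⁻³ Pa/m = 98495 m ≈ 98.5 km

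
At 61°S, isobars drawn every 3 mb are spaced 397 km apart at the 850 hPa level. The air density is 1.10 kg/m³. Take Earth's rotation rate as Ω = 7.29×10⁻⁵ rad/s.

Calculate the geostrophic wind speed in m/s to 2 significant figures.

5.4 m/s

Coriolis parameter at 61°S:
f = 2Ω sin φ = 2 × 7.29×10⁻⁵ × sin 61° = 1.28×10⁻⁴ s⁻¹
Pressure gradient: |∂P/∂n| = 300 Pa / 397000 m = 7.56×10⁻⁴ Pa/m
Geostrophic balance (pressure-gradient force = Coriolis force):
V_g = (1/(fρ)) |∂P/∂n| = 7.56×10⁻⁴ / (1.28×10⁻⁴ × 1.10) = 5.39 m/s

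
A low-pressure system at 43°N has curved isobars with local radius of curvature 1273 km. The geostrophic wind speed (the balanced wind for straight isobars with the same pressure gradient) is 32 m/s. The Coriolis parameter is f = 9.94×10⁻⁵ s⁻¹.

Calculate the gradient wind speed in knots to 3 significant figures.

Around a low, centrifugal force acts outward with Coriolis, so pressure-gradient force balances both:
(1/ρ)|∂P/∂n| = fV + V²/R  →  V² + fR·V − fR·V_g = 0
With fR = 9.94×10⁻⁵ × 1273×10³ m = 127 m/s:
V = [−fR + √((fR)² + 4 fR V_g)]/2 = [−127 + √(127² + 4×127×32)]/2 = 26.5 m/s
Subgeostrophic (V < V_g = 32 m/s), as expected around a low.
Converting: 26.5 m/s × 1.944 = 51.4 knots

51.4 knots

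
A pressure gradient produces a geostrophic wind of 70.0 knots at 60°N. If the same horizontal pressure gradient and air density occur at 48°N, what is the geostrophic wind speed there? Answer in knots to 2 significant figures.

With the same pressure gradient and density, V_g ∝ 1/f ∝ 1/sin φ.
V₂ = V₁ · sin φ₁ / sin φ₂ = 70.0 × sin 60° / sin 48°
V₂ = 70.0 × 0.8660/0.7431 = 82 knots

82 knots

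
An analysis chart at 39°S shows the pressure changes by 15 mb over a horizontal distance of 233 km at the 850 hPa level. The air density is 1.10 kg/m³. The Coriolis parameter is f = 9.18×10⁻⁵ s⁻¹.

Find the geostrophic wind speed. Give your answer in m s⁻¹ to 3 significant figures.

63.8 m s⁻¹

Pressure gradient: |∂P/∂n| = 1500 Pa / 233000 m = 6.44×10⁻³ Pa/m
Geostrophic balance (pressure-gradient force = Coriolis force):
V_g = (1/(fρ)) |∂P/∂n| = 6.44×10⁻³ / (9.18×10⁻⁵ × 1.10) = 63.8 m/s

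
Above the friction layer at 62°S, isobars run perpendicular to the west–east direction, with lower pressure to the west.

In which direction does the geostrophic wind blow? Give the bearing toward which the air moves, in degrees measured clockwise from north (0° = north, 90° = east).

180°

The pressure-gradient force points toward the west (bearing 270°).
Geostrophic balance: in the Southern Hemisphere the Coriolis force deflects motion to the left, so the geostrophic wind blows 90° to the left of the pressure-gradient force (low pressure on the right).
Rotating 270° by 90° counterclockwise gives 180° — the wind blows toward the south.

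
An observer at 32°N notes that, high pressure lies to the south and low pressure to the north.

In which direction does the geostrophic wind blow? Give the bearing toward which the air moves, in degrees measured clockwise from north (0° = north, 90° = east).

The pressure-gradient force points toward the north (bearing 000°).
Geostrophic balance: in the Northern Hemisphere the Coriolis force deflects motion to the right, so the geostrophic wind blows 90° to the right of the pressure-gradient force (low pressure on the left).
Rotating 000° by 90° clockwise gives 090° — the wind blows toward the east.

090°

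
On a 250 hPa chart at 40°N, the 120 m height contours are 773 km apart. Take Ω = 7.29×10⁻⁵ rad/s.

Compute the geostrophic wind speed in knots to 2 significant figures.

32 knots

Coriolis parameter at 40°N:
f = 2Ω sin φ = 2 × 7.29×10⁻⁵ × sin 40° = 9.37×10⁻⁵ s⁻¹
Height gradient: |∂Z/∂n| = 120 m / 773000 m = 1.55×10⁻⁴
On a pressure surface, geostrophic balance gives V_g = (g/f)|∂Z/∂n|:
V_g = 9.81 × 1.55×10⁻⁴ / 9.37×10⁻⁵ = 16.2 m/s
Converting: 16.2 m/s × 1.944 = 32 knots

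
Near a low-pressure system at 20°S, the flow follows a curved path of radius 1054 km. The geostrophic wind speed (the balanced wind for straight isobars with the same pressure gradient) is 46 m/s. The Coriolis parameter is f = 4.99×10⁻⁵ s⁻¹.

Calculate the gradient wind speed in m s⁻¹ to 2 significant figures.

29 m s⁻¹

Around a low, centrifugal force acts outward with Coriolis, so pressure-gradient force balances both:
(1/ρ)|∂P/∂n| = fV + V²/R  →  V² + fR·V − fR·V_g = 0
With fR = 4.99×10⁻⁵ × 1054×10³ m = 52.6 m/s:
V = [−fR + √((fR)² + 4 fR V_g)]/2 = [−52.6 + √(52.6² + 4×52.6×46)]/2 = 29.5 m/s
Subgeostrophic (V < V_g = 46 m/s), as expected around a low.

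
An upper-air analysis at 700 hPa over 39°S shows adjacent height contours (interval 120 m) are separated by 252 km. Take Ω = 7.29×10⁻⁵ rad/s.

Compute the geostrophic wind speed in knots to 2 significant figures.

Coriolis parameter at 39°S:
f = 2Ω sin φ = 2 × 7.29×10⁻⁵ × sin 39° = 9.18×10⁻⁵ s⁻¹
Height gradient: |∂Z/∂n| = 120 m / 252000 m = 4.76×10⁻⁴
On a pressure surface, geostrophic balance gives V_g = (g/f)|∂Z/∂n|:
V_g = 9.81 × 4.76×10⁻⁴ / 9.18×10⁻⁵ = 50.9 m/s
Converting: 50.9 m/s × 1.944 = 99 knots

99 knots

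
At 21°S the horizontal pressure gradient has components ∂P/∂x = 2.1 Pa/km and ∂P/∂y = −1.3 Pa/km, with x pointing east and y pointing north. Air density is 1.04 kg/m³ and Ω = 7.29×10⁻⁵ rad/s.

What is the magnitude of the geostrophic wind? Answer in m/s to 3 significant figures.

45.5 m/s

Coriolis parameter at 21°S:
f = 2Ω sin φ = 2 × 7.29×10⁻⁵ × sin 21° = 5.23×10⁻⁵ s⁻¹
In the Southern Hemisphere f is negative: f = −5.23×10⁻⁵ s⁻¹.
Component geostrophic relations (x east, y north):
u_g = −(1/(fρ)) ∂P/∂y,  v_g = (1/(fρ)) ∂P/∂x
u_g = −(−1.3×10⁻³)/(−5.23×10⁻⁵ × 1.04) = −23.9 m/s;  v_g = (2.1×10⁻³)/(−5.23×10⁻⁵ × 1.04) = −38.6 m/s
|V_g| = √(u_g² + v_g²) = 45.5 m/s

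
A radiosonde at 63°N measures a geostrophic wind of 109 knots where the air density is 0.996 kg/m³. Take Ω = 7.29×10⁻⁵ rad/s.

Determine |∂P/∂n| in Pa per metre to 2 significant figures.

7.3×10⁻³ Pa/m

Coriolis parameter at 63°N:
f = 2Ω sin φ = 2 × 7.29×10⁻⁵ × sin 63° = 1.30×10⁻⁴ s⁻¹
Wind speed in SI: 109 knots = 56.1 m/s
Geostrophic balance rearranged: |∂P/∂n| = f ρ V_g
|∂P/∂n| = 1.30×10⁻⁴ × 0.996 × 56.1 = 7.26×10⁻³ Pa/m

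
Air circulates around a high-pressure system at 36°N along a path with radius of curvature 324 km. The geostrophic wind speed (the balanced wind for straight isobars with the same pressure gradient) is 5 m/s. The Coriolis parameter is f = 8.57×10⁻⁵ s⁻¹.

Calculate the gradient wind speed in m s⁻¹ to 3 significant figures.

Around a high, pressure-gradient force acts outward with centrifugal, so Coriolis balances both:
fV = (1/ρ)|∂P/∂n| + V²/R  →  V² − fR·V + fR·V_g = 0
With fR = 8.57×10⁻⁵ × 324×10³ m = 27.8 m/s:
V = [fR − √((fR)² − 4 fR V_g)]/2 = [27.8 − √(27.8² − 4×27.8×5)]/2 = 6.54 m/s
Supergeostrophic (V > V_g = 5 m/s), as expected around a high.

6.54 m s⁻¹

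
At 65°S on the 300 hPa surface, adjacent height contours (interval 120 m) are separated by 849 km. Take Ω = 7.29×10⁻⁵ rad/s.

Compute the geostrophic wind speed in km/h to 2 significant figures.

Coriolis parameter at 65°S:
f = 2Ω sin φ = 2 × 7.29×10⁻⁵ × sin 65° = 1.32×10⁻⁴ s⁻¹
Height gradient: |∂Z/∂n| = 120 m / 849000 m = 1.41×10⁻⁴
On a pressure surface, geostrophic balance gives V_g = (g/f)|∂Z/∂n|:
V_g = 9.81 × 1.41×10⁻⁴ / 1.32×10⁻⁴ = 10.5 m/s
Converting: 10.5 m/s × 3.6 = 38 km/h

38 km/h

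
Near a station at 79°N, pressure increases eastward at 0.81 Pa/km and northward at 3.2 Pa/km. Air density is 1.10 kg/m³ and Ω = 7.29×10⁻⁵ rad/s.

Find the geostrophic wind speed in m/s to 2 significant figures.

Coriolis parameter at 79°N:
f = 2Ω sin φ = 2 × 7.29×10⁻⁵ × sin 79° = 1.43×10⁻⁴ s⁻¹
Component geostrophic relations (x east, y north):
u_g = −(1/(fρ)) ∂P/∂y,  v_g = (1/(fρ)) ∂P/∂x
u_g = −(3.2×10⁻³)/(1.43×10⁻⁴ × 1.10) = −20.3 m/s;  v_g = (0.81×10⁻³)/(1.43×10⁻⁴ × 1.10) = 5.15 m/s
|V_g| = √(u_g² + v_g²) = 21.0 m/s

21 m/s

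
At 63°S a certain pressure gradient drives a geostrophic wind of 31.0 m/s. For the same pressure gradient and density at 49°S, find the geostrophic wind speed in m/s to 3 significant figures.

36.6 m/s

With the same pressure gradient and density, V_g ∝ 1/f ∝ 1/sin φ.
V₂ = V₁ · sin φ₁ / sin φ₂ = 31.0 × sin 63° / sin 49°
V₂ = 31.0 × 0.8910/0.7547 = 36.6 m/s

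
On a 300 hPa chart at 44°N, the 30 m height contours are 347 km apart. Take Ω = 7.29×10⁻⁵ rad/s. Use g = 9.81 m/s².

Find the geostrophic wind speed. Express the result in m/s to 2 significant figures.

8.4 m/s

Coriolis parameter at 44°N:
f = 2Ω sin φ = 2 × 7.29×10⁻⁵ × sin 44° = 1.01×10⁻⁴ s⁻¹
Height gradient: |∂Z/∂n| = 30 m / 347000 m = 8.65×10⁻⁵
On a pressure surface, geostrophic balance gives V_g = (g/f)|∂Z/∂n|:
V_g = 9.81 × 8.65×10⁻⁵ / 1.01×10⁻⁴ = 8.37 m/s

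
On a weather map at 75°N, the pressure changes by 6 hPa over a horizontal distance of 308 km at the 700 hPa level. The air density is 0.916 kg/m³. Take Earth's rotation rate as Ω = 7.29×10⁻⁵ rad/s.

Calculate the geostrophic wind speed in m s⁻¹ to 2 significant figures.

15 m s⁻¹

Coriolis parameter at 75°N:
f = 2Ω sin φ = 2 × 7.29×10⁻⁵ × sin 75° = 1.41×10⁻⁴ s⁻¹
Pressure gradient: |∂P/∂n| = 600 Pa / 308000 m = 1.95×10⁻³ Pa/m
Geostrophic balance (pressure-gradient force = Coriolis force):
V_g = (1/(fρ)) |∂P/∂n| = 1.95×10⁻³ / (1.41×10⁻⁴ × 0.916) = 15.1 m/s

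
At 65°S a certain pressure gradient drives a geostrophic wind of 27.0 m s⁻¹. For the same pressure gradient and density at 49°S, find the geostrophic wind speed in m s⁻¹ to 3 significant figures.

With the same pressure gradient and density, V_g ∝ 1/f ∝ 1/sin φ.
V₂ = V₁ · sin φ₁ / sin φ₂ = 27.0 × sin 65° / sin 49°
V₂ = 27.0 × 0.9063/0.7547 = 32.4 m s⁻¹

32.4 m s⁻¹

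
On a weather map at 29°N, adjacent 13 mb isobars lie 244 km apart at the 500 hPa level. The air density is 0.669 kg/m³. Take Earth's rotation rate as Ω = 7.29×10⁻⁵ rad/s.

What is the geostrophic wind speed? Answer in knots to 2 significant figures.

Coriolis parameter at 29°N:
f = 2Ω sin φ = 2 × 7.29×10⁻⁵ × sin 29° = 7.07×10⁻⁵ s⁻¹
Pressure gradient: |∂P/∂n| = 1300 Pa / 244000 m = 5.33×10⁻³ Pa/m
Geostrophic balance (pressure-gradient force = Coriolis force):
V_g = (1/(fρ)) |∂P/∂n| = 5.33×10⁻³ / (7.07×10⁻⁵ × 0.669) = 113 m/s
Converting: 113 m/s × 1.944 = 220 knots

220 knots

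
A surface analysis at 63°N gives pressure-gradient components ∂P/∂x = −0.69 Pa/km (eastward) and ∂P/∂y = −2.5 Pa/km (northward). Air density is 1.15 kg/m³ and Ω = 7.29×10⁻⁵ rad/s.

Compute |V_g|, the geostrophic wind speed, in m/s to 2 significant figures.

Coriolis parameter at 63°N:
f = 2Ω sin φ = 2 × 7.29×10⁻⁵ × sin 63° = 1.30×10⁻⁴ s⁻¹
Component geostrophic relations (x east, y north):
u_g = −(1/(fρ)) ∂P/∂y,  v_g = (1/(fρ)) ∂P/∂x
u_g = −(−2.5×10⁻³)/(1.30×10⁻⁴ × 1.15) = 16.7 m/s;  v_g = (−0.69×10⁻³)/(1.30×10⁻⁴ × 1.15) = −4.62 m/s
|V_g| = √(u_g² + v_g²) = 17.4 m/s

17 m/s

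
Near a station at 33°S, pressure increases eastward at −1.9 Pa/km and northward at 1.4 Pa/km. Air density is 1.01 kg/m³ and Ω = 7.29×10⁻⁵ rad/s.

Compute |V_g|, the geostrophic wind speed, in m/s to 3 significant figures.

29.4 m/s

Coriolis parameter at 33°S:
f = 2Ω sin φ = 2 × 7.29×10⁻⁵ × sin 33° = 7.94×10⁻⁵ s⁻¹
In the Southern Hemisphere f is negative: f = −7.94×10⁻⁵ s⁻¹.
Component geostrophic relations (x east, y north):
u_g = −(1/(fρ)) ∂P/∂y,  v_g = (1/(fρ)) ∂P/∂x
u_g = −(1.4×10⁻³)/(−7.94×10⁻⁵ × 1.01) = 17.5 m/s;  v_g = (−1.9×10⁻³)/(−7.94×10⁻⁵ × 1.01) = 23.7 m/s
|V_g| = √(u_g² + v_g²) = 29.4 m/s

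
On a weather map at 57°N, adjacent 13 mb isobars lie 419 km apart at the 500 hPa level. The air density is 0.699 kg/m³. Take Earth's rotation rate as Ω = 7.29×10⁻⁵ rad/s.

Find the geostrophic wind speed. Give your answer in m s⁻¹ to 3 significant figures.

Coriolis parameter at 57°N:
f = 2Ω sin φ = 2 × 7.29×10⁻⁵ × sin 57° = 1.22×10⁻⁴ s⁻¹
Pressure gradient: |∂P/∂n| = 1300 Pa / 419000 m = 3.10×10⁻³ Pa/m
Geostrophic balance (pressure-gradient force = Coriolis force):
V_g = (1/(fρ)) |∂P/∂n| = 3.10×10⁻³ / (1.22×10⁻⁴ × 0.699) = 36.3 m/s

36.3 m s⁻¹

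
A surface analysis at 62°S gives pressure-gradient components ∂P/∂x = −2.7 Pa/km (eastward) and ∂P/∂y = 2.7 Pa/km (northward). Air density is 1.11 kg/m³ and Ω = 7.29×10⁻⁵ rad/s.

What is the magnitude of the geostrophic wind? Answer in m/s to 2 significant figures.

Coriolis parameter at 62°S:
f = 2Ω sin φ = 2 × 7.29×10⁻⁵ × sin 62° = 1.29×10⁻⁴ s⁻¹
In the Southern Hemisphere f is negative: f = −1.29×10⁻⁴ s⁻¹.
Component geostrophic relations (x east, y north):
u_g = −(1/(fρ)) ∂P/∂y,  v_g = (1/(fρ)) ∂P/∂x
u_g = −(2.7×10⁻³)/(−1.29×10⁻⁴ × 1.11) = 18.9 m/s;  v_g = (−2.7×10⁻³)/(−1.29×10⁻⁴ × 1.11) = 18.9 m/s
|V_g| = √(u_g² + v_g²) = 26.7 m/s

27 m/s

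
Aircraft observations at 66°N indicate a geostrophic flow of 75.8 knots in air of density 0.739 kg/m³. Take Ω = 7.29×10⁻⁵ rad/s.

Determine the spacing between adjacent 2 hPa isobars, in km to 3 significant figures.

Coriolis parameter at 66°N:
f = 2Ω sin φ = 2 × 7.29×10⁻⁵ × sin 66° = 1.33×10⁻⁴ s⁻¹
Wind speed in SI: 75.8 knots = 39.0 m/s
Geostrophic balance rearranged: |∂P/∂n| = f ρ V_g
|∂P/∂n| = 1.33×10⁻⁴ × 0.739 × 39.0 = 3.84×10⁻³ Pa/m
Isobar spacing: Δn = ΔP/|∂P/∂n| = 200 Pa / 3.84×10⁻³ Pa/m = 52106 m ≈ 52.1 km

52.1 km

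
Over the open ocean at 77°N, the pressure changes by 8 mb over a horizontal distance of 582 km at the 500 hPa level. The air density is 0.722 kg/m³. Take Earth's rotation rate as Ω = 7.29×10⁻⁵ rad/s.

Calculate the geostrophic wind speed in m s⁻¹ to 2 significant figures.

Coriolis parameter at 77°N:
f = 2Ω sin φ = 2 × 7.29×10⁻⁵ × sin 77° = 1.42×10⁻⁴ s⁻¹
Pressure gradient: |∂P/∂n| = 800 Pa / 582000 m = 1.37×10⁻³ Pa/m
Geostrophic balance (pressure-gradient force = Coriolis force):
V_g = (1/(fρ)) |∂P/∂n| = 1.37×10⁻³ / (1.42×10⁻⁴ × 0.722) = 13.4 m/s

13 m s⁻¹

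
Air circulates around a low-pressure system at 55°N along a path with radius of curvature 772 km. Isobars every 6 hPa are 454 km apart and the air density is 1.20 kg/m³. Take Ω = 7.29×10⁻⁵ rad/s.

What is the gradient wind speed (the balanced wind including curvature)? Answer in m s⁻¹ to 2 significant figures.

8.4 m s⁻¹

Coriolis parameter at 55°N:
f = 2Ω sin φ = 2 × 7.29×10⁻⁵ × sin 55° = 1.19×10⁻⁴ s⁻¹
Pressure gradient: |∂P/∂n| = 600 Pa / 454000 m = 1.32×10⁻³ Pa/m
Geostrophic speed: V_g = |∂P/∂n|/(fρ) = 1.32×10⁻³/(1.19×10⁻⁴ × 1.20) = 9.22 m/s
Around a low, centrifugal force acts outward with Coriolis, so pressure-gradient force balances both:
(1/ρ)|∂P/∂n| = fV + V²/R  →  V² + fR·V − fR·V_g = 0
With fR = 1.19×10⁻⁴ × 772×10³ m = 92.2 m/s:
V = [−fR + √((fR)² + 4 fR V_g)]/2 = [−92.2 + √(92.2² + 4×92.2×9.22)]/2 = 8.45 m/s
Subgeostrophic (V < V_g = 9.22 m/s), as expected around a low.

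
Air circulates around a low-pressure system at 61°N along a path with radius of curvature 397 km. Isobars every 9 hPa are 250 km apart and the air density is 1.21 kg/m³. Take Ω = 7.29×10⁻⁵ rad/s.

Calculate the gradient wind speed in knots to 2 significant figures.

34 knots

Coriolis parameter at 61°N:
f = 2Ω sin φ = 2 × 7.29×10⁻⁵ × sin 61° = 1.28×10⁻⁴ s⁻¹
Pressure gradient: |∂P/∂n| = 900 Pa / 250000 m = 3.60×10⁻³ Pa/m
Geostrophic speed: V_g = |∂P/∂n|/(fρ) = 3.60×10⁻³/(1.28×10⁻⁴ × 1.21) = 23.3 m/s
Around a low, centrifugal force acts outward with Coriolis, so pressure-gradient force balances both:
(1/ρ)|∂P/∂n| = fV + V²/R  →  V² + fR·V − fR·V_g = 0
With fR = 1.28×10⁻⁴ × 397×10³ m = 50.6 m/s:
V = [−fR + √((fR)² + 4 fR V_g)]/2 = [−50.6 + √(50.6² + 4×50.6×23.3)]/2 = 17.4 m/s
Subgeostrophic (V < V_g = 23.3 m/s), as expected around a low.
Converting: 17.4 m/s × 1.944 = 34 knots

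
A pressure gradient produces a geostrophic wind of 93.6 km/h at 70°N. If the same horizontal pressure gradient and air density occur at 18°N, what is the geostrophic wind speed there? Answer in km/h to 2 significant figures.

With the same pressure gradient and density, V_g ∝ 1/f ∝ 1/sin φ.
V₂ = V₁ · sin φ₁ / sin φ₂ = 93.6 × sin 70° / sin 18°
V₂ = 93.6 × 0.9397/0.3090 = 280 km/h

280 km/h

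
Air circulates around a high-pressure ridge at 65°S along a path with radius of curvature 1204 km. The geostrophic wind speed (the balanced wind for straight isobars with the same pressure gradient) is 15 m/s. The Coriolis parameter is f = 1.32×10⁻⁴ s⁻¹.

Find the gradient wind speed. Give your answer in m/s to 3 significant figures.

16.8 m/s

Around a high, pressure-gradient force acts outward with centrifugal, so Coriolis balances both:
fV = (1/ρ)|∂P/∂n| + V²/R  →  V² − fR·V + fR·V_g = 0
With fR = 1.32×10⁻⁴ × 1204×10³ m = 159 m/s:
V = [fR − √((fR)² − 4 fR V_g)]/2 = [159 − √(159² − 4×159×15)]/2 = 16.8 m/s
Supergeostrophic (V > V_g = 15 m/s), as expected around a high.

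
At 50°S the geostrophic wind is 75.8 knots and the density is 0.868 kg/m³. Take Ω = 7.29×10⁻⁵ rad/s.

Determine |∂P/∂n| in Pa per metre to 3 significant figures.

Coriolis parameter at 50°S:
f = 2Ω sin φ = 2 × 7.29×10⁻⁵ × sin 50° = 1.12×10⁻⁴ s⁻¹
Wind speed in SI: 75.8 knots = 39.0 m/s
Geostrophic balance rearranged: |∂P/∂n| = f ρ V_g
|∂P/∂n| = 1.12×10⁻⁴ × 0.868 × 39.0 = 3.78×10⁻³ Pa/m

3.78×10⁻³ Pa/m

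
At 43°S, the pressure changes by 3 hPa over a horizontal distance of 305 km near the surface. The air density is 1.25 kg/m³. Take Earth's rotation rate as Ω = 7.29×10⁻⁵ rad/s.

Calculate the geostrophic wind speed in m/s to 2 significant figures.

Coriolis parameter at 43°S:
f = 2Ω sin φ = 2 × 7.29×10⁻⁵ × sin 43° = 9.94×10⁻⁵ s⁻¹
Pressure gradient: |∂P/∂n| = 300 Pa / 305000 m = 9.84×10⁻⁴ Pa/m
Geostrophic balance (pressure-gradient force = Coriolis force):
V_g = (1/(fρ)) |∂P/∂n| = 9.84×10⁻⁴ / (9.94×10⁻⁵ × 1.25) = 7.91 m/s

7.9 m/s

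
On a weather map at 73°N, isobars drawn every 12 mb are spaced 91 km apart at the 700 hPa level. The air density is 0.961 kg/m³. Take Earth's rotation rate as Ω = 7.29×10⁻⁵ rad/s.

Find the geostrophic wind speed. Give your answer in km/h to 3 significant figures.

Coriolis parameter at 73°N:
f = 2Ω sin φ = 2 × 7.29×10⁻⁵ × sin 73° = 1.39×10⁻⁴ s⁻¹
Pressure gradient: |∂P/∂n| = 1200 Pa / 91000 m = 1.32×10⁻² Pa/m
Geostrophic balance (pressure-gradient force = Coriolis force):
V_g = (1/(fρ)) |∂P/∂n| = 1.32×10⁻² / (1.39×10⁻⁴ × 0.961) = 98.4 m/s
Converting: 98.4 m/s × 3.6 = 354 km/h

354 km/h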